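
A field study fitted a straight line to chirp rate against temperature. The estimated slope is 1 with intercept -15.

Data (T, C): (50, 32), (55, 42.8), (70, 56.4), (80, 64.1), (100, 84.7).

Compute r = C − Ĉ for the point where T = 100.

Ĉ = -15 + 100 = 85
r = 84.7 − 85 = -0.3

r = -0.3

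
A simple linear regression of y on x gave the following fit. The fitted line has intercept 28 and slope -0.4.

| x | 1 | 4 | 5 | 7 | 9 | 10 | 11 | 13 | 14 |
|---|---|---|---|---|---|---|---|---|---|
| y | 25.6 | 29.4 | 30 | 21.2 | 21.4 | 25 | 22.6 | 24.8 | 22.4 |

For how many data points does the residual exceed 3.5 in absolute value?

2

x=1: ŷ = 28 − 0.4·1 = 27.6; r = 25.6 − 27.6 = -2
x=4: ŷ = 28 − 0.4·4 = 26.4; r = 29.4 − 26.4 = 3
x=5: ŷ = 28 − 0.4·5 = 26; r = 30 − 26 = 4
x=7: ŷ = 28 − 0.4·7 = 25.2; r = 21.2 − 25.2 = -4
x=9: ŷ = 28 − 0.4·9 = 24.4; r = 21.4 − 24.4 = -3
x=10: ŷ = 28 − 0.4·10 = 24; r = 25 − 24 = 1
x=11: ŷ = 28 − 0.4·11 = 23.6; r = 22.6 − 23.6 = -1
x=13: ŷ = 28 − 0.4·13 = 22.8; r = 24.8 − 22.8 = 2
x=14: ŷ = 28 − 0.4·14 = 22.4; r = 22.4 − 22.4 = 0
|r| > 3.5: x=5 (|r|=4), x=7 (|r|=4) → 2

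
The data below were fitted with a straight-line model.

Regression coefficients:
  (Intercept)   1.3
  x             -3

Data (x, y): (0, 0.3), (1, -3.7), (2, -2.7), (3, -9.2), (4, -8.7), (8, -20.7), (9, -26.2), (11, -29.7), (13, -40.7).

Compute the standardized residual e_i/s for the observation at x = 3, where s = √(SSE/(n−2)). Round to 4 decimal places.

-0.6961

x=0: ŷ = 1.3 − 3·0 = 1.3; e = 0.3 − 1.3 = -1
x=1: ŷ = 1.3 − 3·1 = -1.7; e = -3.7 − (-1.7) = -2
x=2: ŷ = 1.3 − 3·2 = -4.7; e = -2.7 − (-4.7) = 2
x=3: ŷ = 1.3 − 3·3 = -7.7; e = -9.2 − (-7.7) = -1.5
x=4: ŷ = 1.3 − 3·4 = -10.7; e = -8.7 − (-10.7) = 2
x=8: ŷ = 1.3 − 3·8 = -22.7; e = -20.7 − (-22.7) = 2
x=9: ŷ = 1.3 − 3·9 = -25.7; e = -26.2 − (-25.7) = -0.5
x=11: ŷ = 1.3 − 3·11 = -31.7; e = -29.7 − (-31.7) = 2
x=13: ŷ = 1.3 − 3·13 = -37.7; e = -40.7 − (-37.7) = -3
SSE = 1 + 4 + 4 + 2.25 + 4 + 4 + 0.25 + 4 + 9 = 32.5
s = √(32.5/7) = 2.15473
e/s = -1.5 / 2.15473 = -0.6961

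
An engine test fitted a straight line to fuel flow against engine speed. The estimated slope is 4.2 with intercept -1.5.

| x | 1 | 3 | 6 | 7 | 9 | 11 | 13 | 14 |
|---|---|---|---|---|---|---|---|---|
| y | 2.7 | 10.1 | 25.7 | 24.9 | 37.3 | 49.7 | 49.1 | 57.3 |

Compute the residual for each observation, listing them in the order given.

x=1: ŷ = -1.5 + 4.2·1 = 2.7; r = 2.7 − 2.7 = 0
x=3: ŷ = -1.5 + 4.2·3 = 11.1; r = 10.1 − 11.1 = -1
x=6: ŷ = -1.5 + 4.2·6 = 23.7; r = 25.7 − 23.7 = 2
x=7: ŷ = -1.5 + 4.2·7 = 27.9; r = 24.9 − 27.9 = -3
x=9: ŷ = -1.5 + 4.2·9 = 36.3; r = 37.3 − 36.3 = 1
x=11: ŷ = -1.5 + 4.2·11 = 44.7; r = 49.7 − 44.7 = 5
x=13: ŷ = -1.5 + 4.2·13 = 53.1; r = 49.1 − 53.1 = -4
x=14: ŷ = -1.5 + 4.2·14 = 57.3; r = 57.3 − 57.3 = 0

0, -1, 2, -3, 1, 5, -4, 0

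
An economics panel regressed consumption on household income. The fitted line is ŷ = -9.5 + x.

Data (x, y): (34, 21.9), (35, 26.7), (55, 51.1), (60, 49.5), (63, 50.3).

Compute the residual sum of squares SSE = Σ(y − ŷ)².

SSE = 50.8

x=34: ŷ = -9.5 + 34 = 24.5; e = 21.9 − 24.5 = -2.6
x=35: ŷ = -9.5 + 35 = 25.5; e = 26.7 − 25.5 = 1.2
x=55: ŷ = -9.5 + 55 = 45.5; e = 51.1 − 45.5 = 5.6
x=60: ŷ = -9.5 + 60 = 50.5; e = 49.5 − 50.5 = -1
x=63: ŷ = -9.5 + 63 = 53.5; e = 50.3 − 53.5 = -3.2
SSE = 6.76 + 1.44 + 31.36 + 1 + 10.24 = 50.8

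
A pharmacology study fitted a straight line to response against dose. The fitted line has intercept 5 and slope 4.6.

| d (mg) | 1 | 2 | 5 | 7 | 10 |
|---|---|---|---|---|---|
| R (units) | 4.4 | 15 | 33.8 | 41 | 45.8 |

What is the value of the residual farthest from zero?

d=1: R̂ = 5 + 4.6·1 = 9.6; e = 4.4 − 9.6 = -5.2
d=2: R̂ = 5 + 4.6·2 = 14.2; e = 15 − 14.2 = 0.8
d=5: R̂ = 5 + 4.6·5 = 28; e = 33.8 − 28 = 5.8
d=7: R̂ = 5 + 4.6·7 = 37.2; e = 41 − 37.2 = 3.8
d=10: R̂ = 5 + 4.6·10 = 51; e = 45.8 − 51 = -5.2
Largest |e| is 5.8 at d = 5, residual 5.8.

e = 5.8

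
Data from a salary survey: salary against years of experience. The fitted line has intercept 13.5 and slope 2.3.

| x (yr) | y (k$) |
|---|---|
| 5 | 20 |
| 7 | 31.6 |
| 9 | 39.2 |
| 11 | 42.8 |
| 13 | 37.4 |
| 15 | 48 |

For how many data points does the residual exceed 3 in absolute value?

x=5: ŷ = 13.5 + 2.3·5 = 25; e = 20 − 25 = -5
x=7: ŷ = 13.5 + 2.3·7 = 29.6; e = 31.6 − 29.6 = 2
x=9: ŷ = 13.5 + 2.3·9 = 34.2; e = 39.2 − 34.2 = 5
x=11: ŷ = 13.5 + 2.3·11 = 38.8; e = 42.8 − 38.8 = 4
x=13: ŷ = 13.5 + 2.3·13 = 43.4; e = 37.4 − 43.4 = -6
x=15: ŷ = 13.5 + 2.3·15 = 48; e = 48 − 48 = 0
|e| > 3: x=5 (|e|=5), x=9 (|e|=5), x=11 (|e|=4), x=13 (|e|=6) → 4

4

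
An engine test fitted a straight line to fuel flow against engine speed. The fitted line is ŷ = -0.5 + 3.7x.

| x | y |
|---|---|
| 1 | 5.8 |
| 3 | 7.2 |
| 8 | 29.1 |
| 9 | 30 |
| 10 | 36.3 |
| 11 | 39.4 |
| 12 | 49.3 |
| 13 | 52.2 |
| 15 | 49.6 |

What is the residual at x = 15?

r = -5.4

ŷ = -0.5 + 3.7·15 = 55
r = 49.6 − 55 = -5.4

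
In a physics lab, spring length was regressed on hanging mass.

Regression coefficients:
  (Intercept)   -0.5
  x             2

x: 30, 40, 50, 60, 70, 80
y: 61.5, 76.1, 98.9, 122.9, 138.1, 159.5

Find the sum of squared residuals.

SSE = 29.44

x=30: ŷ = -0.5 + 2·30 = 59.5; e = 61.5 − 59.5 = 2
x=40: ŷ = -0.5 + 2·40 = 79.5; e = 76.1 − 79.5 = -3.4
x=50: ŷ = -0.5 + 2·50 = 99.5; e = 98.9 − 99.5 = -0.6
x=60: ŷ = -0.5 + 2·60 = 119.5; e = 122.9 − 119.5 = 3.4
x=70: ŷ = -0.5 + 2·70 = 139.5; e = 138.1 − 139.5 = -1.4
x=80: ŷ = -0.5 + 2·80 = 159.5; e = 159.5 − 159.5 = 0
SSE = 4 + 11.56 + 0.36 + 11.56 + 1.96 + 0 = 29.44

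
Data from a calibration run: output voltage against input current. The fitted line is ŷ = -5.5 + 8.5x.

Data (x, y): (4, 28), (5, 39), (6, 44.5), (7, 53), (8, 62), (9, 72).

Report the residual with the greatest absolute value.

x=4: ŷ = -5.5 + 8.5·4 = 28.5; r = 28 − 28.5 = -0.5
x=5: ŷ = -5.5 + 8.5·5 = 37; r = 39 − 37 = 2
x=6: ŷ = -5.5 + 8.5·6 = 45.5; r = 44.5 − 45.5 = -1
x=7: ŷ = -5.5 + 8.5·7 = 54; r = 53 − 54 = -1
x=8: ŷ = -5.5 + 8.5·8 = 62.5; r = 62 − 62.5 = -0.5
x=9: ŷ = -5.5 + 8.5·9 = 71; r = 72 − 71 = 1
Largest |r| is 2 at x = 5, residual 2.

r = 2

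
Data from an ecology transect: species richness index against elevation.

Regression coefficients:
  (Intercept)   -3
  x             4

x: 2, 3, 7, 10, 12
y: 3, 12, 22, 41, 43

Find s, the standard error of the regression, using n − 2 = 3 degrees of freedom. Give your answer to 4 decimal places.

s = 3.7417

x=2: ŷ = -3 + 4·2 = 5; e = 3 − 5 = -2
x=3: ŷ = -3 + 4·3 = 9; e = 12 − 9 = 3
x=7: ŷ = -3 + 4·7 = 25; e = 22 − 25 = -3
x=10: ŷ = -3 + 4·10 = 37; e = 41 − 37 = 4
x=12: ŷ = -3 + 4·12 = 45; e = 43 − 45 = -2
SSE = 4 + 9 + 9 + 16 + 4 = 42
s = √(42/3) = √14 ≈ 3.7417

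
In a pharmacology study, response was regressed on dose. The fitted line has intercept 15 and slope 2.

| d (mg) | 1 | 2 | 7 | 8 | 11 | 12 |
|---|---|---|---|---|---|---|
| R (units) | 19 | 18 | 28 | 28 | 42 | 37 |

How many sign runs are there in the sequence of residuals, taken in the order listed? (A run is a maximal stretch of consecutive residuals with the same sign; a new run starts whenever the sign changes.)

4 runs

d=1: ŷ = 15 + 2·1 = 17; e = 19 − 17 = 2
d=2: ŷ = 15 + 2·2 = 19; e = 18 − 19 = -1
d=7: ŷ = 15 + 2·7 = 29; e = 28 − 29 = -1
d=8: ŷ = 15 + 2·8 = 31; e = 28 − 31 = -3
d=11: ŷ = 15 + 2·11 = 37; e = 42 − 37 = 5
d=12: ŷ = 15 + 2·12 = 39; e = 37 − 39 = -2
Signs: + − − − + −
Runs: +×1, −×3, +×1, −×1 → 4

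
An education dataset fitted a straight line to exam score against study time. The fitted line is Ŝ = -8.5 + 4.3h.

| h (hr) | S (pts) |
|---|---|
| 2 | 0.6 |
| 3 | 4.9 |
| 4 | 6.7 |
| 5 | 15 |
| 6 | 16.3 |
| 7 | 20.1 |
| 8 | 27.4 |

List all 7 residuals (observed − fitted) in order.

0.5, 0.5, -2, 2, -1, -1.5, 1.5

h=2: Ŝ = -8.5 + 4.3·2 = 0.1; r = 0.6 − 0.1 = 0.5
h=3: Ŝ = -8.5 + 4.3·3 = 4.4; r = 4.9 − 4.4 = 0.5
h=4: Ŝ = -8.5 + 4.3·4 = 8.7; r = 6.7 − 8.7 = -2
h=5: Ŝ = -8.5 + 4.3·5 = 13; r = 15 − 13 = 2
h=6: Ŝ = -8.5 + 4.3·6 = 17.3; r = 16.3 − 17.3 = -1
h=7: Ŝ = -8.5 + 4.3·7 = 21.6; r = 20.1 − 21.6 = -1.5
h=8: Ŝ = -8.5 + 4.3·8 = 25.9; r = 27.4 − 25.9 = 1.5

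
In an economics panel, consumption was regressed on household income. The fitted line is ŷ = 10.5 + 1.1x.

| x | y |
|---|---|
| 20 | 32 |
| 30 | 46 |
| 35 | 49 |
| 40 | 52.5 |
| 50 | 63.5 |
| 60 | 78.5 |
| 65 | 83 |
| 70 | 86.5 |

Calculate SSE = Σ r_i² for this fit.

x=20: ŷ = 10.5 + 1.1·20 = 32.5; r = 32 − 32.5 = -0.5
x=30: ŷ = 10.5 + 1.1·30 = 43.5; r = 46 − 43.5 = 2.5
x=35: ŷ = 10.5 + 1.1·35 = 49; r = 49 − 49 = 0
x=40: ŷ = 10.5 + 1.1·40 = 54.5; r = 52.5 − 54.5 = -2
x=50: ŷ = 10.5 + 1.1·50 = 65.5; r = 63.5 − 65.5 = -2
x=60: ŷ = 10.5 + 1.1·60 = 76.5; r = 78.5 − 76.5 = 2
x=65: ŷ = 10.5 + 1.1·65 = 82; r = 83 − 82 = 1
x=70: ŷ = 10.5 + 1.1·70 = 87.5; r = 86.5 − 87.5 = -1
SSE = 0.25 + 6.25 + 0 + 4 + 4 + 4 + 1 + 1 = 20.5

SSE = 20.5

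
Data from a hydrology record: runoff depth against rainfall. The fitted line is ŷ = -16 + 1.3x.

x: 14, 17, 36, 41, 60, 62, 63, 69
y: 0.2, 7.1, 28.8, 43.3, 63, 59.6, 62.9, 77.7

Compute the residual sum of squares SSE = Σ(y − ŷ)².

SSE = 96

x=14: ŷ = -16 + 1.3·14 = 2.2; r = 0.2 − 2.2 = -2
x=17: ŷ = -16 + 1.3·17 = 6.1; r = 7.1 − 6.1 = 1
x=36: ŷ = -16 + 1.3·36 = 30.8; r = 28.8 − 30.8 = -2
x=41: ŷ = -16 + 1.3·41 = 37.3; r = 43.3 − 37.3 = 6
x=60: ŷ = -16 + 1.3·60 = 62; r = 63 − 62 = 1
x=62: ŷ = -16 + 1.3·62 = 64.6; r = 59.6 − 64.6 = -5
x=63: ŷ = -16 + 1.3·63 = 65.9; r = 62.9 − 65.9 = -3
x=69: ŷ = -16 + 1.3·69 = 73.7; r = 77.7 − 73.7 = 4
SSE = 4 + 1 + 4 + 36 + 1 + 25 + 9 + 16 = 96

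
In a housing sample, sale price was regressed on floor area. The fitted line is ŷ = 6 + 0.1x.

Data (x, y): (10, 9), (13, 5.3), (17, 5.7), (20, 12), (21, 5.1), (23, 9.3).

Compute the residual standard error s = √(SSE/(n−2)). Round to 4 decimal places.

x=10: ŷ = 6 + 0.1·10 = 7; r = 9 − 7 = 2
x=13: ŷ = 6 + 0.1·13 = 7.3; r = 5.3 − 7.3 = -2
x=17: ŷ = 6 + 0.1·17 = 7.7; r = 5.7 − 7.7 = -2
x=20: ŷ = 6 + 0.1·20 = 8; r = 12 − 8 = 4
x=21: ŷ = 6 + 0.1·21 = 8.1; r = 5.1 − 8.1 = -3
x=23: ŷ = 6 + 0.1·23 = 8.3; r = 9.3 − 8.3 = 1
SSE = 4 + 4 + 4 + 16 + 9 + 1 = 38
s = √(38/4) = √9.5 ≈ 3.0822

s = 3.0822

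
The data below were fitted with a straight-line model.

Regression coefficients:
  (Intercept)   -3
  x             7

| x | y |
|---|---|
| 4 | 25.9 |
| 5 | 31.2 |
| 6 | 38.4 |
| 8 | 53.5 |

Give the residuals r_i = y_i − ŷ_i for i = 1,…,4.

x=4: ŷ = -3 + 7·4 = 25; r = 25.9 − 25 = 0.9
x=5: ŷ = -3 + 7·5 = 32; r = 31.2 − 32 = -0.8
x=6: ŷ = -3 + 7·6 = 39; r = 38.4 − 39 = -0.6
x=8: ŷ = -3 + 7·8 = 53; r = 53.5 − 53 = 0.5

0.9, -0.8, -0.6, 0.5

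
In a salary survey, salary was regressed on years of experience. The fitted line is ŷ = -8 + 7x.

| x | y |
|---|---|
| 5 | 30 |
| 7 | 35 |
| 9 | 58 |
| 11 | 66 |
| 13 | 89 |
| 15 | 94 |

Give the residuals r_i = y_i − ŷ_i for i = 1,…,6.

3, -6, 3, -3, 6, -3

x=5: ŷ = -8 + 7·5 = 27; r = 30 − 27 = 3
x=7: ŷ = -8 + 7·7 = 41; r = 35 − 41 = -6
x=9: ŷ = -8 + 7·9 = 55; r = 58 − 55 = 3
x=11: ŷ = -8 + 7·11 = 69; r = 66 − 69 = -3
x=13: ŷ = -8 + 7·13 = 83; r = 89 − 83 = 6
x=15: ŷ = -8 + 7·15 = 97; r = 94 − 97 = -3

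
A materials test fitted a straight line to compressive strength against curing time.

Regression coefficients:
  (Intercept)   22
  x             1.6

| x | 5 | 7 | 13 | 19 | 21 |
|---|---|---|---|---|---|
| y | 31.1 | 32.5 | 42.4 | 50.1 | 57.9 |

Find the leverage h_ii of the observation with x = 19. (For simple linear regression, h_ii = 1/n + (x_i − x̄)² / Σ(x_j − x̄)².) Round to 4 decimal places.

h = 0.3800

x̄ = (5 + 7 + 13 + 19 + 21)/5 = 13
Σ(x − x̄)² = 64 + 36 + 0 + 36 + 64 = 200
h = 1/5 + (6)²/200 = 0.2 + 0.18 = 0.3800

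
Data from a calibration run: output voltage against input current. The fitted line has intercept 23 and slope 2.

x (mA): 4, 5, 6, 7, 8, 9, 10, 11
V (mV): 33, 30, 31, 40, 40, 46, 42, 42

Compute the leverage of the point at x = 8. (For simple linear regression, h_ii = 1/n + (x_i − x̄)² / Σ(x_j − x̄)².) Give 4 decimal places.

x̄ = (4 + 5 + 6 + 7 + 8 + 9 + 10 + 11)/8 = 7.5
Σ(x − x̄)² = 12.25 + 6.25 + 2.25 + 0.25 + 0.25 + 2.25 + 6.25 + 12.25 = 42
h = 1/8 + (0.5)²/42 = 0.125 + 0.00595238 = 0.1310

h = 0.1310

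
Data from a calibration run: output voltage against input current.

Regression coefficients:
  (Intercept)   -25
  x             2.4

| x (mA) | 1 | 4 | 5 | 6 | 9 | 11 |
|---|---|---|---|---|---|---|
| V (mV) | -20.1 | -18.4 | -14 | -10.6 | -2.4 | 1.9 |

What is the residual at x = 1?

r = 2.5

V̂ = -25 + 2.4·1 = -22.6
r = -20.1 − (-22.6) = 2.5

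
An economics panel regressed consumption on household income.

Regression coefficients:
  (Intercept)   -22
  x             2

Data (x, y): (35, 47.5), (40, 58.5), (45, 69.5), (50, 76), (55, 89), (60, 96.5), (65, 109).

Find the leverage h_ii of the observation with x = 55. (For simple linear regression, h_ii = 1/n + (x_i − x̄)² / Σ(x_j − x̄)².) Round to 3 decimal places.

h = 0.179

x̄ = (35 + 40 + 45 + 50 + 55 + 60 + 65)/7 = 50
Σ(x − x̄)² = 225 + 100 + 25 + 0 + 25 + 100 + 225 = 700
h = 1/7 + (5)²/700 = 0.142857 + 0.0357143 = 0.179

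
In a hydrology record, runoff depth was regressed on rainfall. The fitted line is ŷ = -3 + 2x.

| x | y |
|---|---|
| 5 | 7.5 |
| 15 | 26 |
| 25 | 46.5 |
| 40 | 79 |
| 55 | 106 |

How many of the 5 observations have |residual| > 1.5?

x=5: ŷ = -3 + 2·5 = 7; e = 7.5 − 7 = 0.5
x=15: ŷ = -3 + 2·15 = 27; e = 26 − 27 = -1
x=25: ŷ = -3 + 2·25 = 47; e = 46.5 − 47 = -0.5
x=40: ŷ = -3 + 2·40 = 77; e = 79 − 77 = 2
x=55: ŷ = -3 + 2·55 = 107; e = 106 − 107 = -1
|e| > 1.5: x=40 (|e|=2) → 1

1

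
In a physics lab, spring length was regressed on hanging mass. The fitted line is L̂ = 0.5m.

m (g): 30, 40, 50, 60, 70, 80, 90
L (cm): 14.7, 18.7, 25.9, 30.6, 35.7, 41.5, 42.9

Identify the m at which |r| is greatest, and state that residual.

m=30: L̂ = 0.5·30 = 15; r = 14.7 − 15 = -0.3
m=40: L̂ = 0.5·40 = 20; r = 18.7 − 20 = -1.3
m=50: L̂ = 0.5·50 = 25; r = 25.9 − 25 = 0.9
m=60: L̂ = 0.5·60 = 30; r = 30.6 − 30 = 0.6
m=70: L̂ = 0.5·70 = 35; r = 35.7 − 35 = 0.7
m=80: L̂ = 0.5·80 = 40; r = 41.5 − 40 = 1.5
m=90: L̂ = 0.5·90 = 45; r = 42.9 − 45 = -2.1
Largest |r| is 2.1 at m = 90, residual -2.1.

m = 90, r = -2.1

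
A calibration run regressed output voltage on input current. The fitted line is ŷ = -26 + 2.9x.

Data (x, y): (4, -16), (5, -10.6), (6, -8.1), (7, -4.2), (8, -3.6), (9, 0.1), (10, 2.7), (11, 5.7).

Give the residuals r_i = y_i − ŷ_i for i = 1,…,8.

x=4: ŷ = -26 + 2.9·4 = -14.4; r = -16 − (-14.4) = -1.6
x=5: ŷ = -26 + 2.9·5 = -11.5; r = -10.6 − (-11.5) = 0.9
x=6: ŷ = -26 + 2.9·6 = -8.6; r = -8.1 − (-8.6) = 0.5
x=7: ŷ = -26 + 2.9·7 = -5.7; r = -4.2 − (-5.7) = 1.5
x=8: ŷ = -26 + 2.9·8 = -2.8; r = -3.6 − (-2.8) = -0.8
x=9: ŷ = -26 + 2.9·9 = 0.1; r = 0.1 − 0.1 = 0
x=10: ŷ = -26 + 2.9·10 = 3; r = 2.7 − 3 = -0.3
x=11: ŷ = -26 + 2.9·11 = 5.9; r = 5.7 − 5.9 = -0.2

-1.6, 0.9, 0.5, 1.5, -0.8, 0, -0.3, -0.2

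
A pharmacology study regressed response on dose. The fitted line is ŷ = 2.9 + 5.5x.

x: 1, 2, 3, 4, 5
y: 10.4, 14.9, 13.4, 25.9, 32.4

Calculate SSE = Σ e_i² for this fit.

x=1: ŷ = 2.9 + 5.5·1 = 8.4; e = 10.4 − 8.4 = 2
x=2: ŷ = 2.9 + 5.5·2 = 13.9; e = 14.9 − 13.9 = 1
x=3: ŷ = 2.9 + 5.5·3 = 19.4; e = 13.4 − 19.4 = -6
x=4: ŷ = 2.9 + 5.5·4 = 24.9; e = 25.9 − 24.9 = 1
x=5: ŷ = 2.9 + 5.5·5 = 30.4; e = 32.4 − 30.4 = 2
SSE = 4 + 1 + 36 + 1 + 4 = 46

SSE = 46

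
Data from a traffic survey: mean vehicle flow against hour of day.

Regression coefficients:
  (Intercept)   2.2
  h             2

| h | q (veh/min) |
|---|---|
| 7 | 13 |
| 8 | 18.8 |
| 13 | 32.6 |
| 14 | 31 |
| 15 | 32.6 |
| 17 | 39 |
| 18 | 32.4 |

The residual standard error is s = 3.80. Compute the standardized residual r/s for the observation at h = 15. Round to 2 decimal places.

0.11

ŷ = 2.2 + 2·15 = 32.2
r = 32.6 − 32.2 = 0.4
r/s = 0.4 / 3.80 = 0.11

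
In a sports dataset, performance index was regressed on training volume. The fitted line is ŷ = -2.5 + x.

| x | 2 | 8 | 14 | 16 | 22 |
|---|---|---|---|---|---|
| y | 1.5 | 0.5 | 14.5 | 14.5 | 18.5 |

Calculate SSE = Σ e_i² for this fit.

x=2: ŷ = -2.5 + 2 = -0.5; e = 1.5 − (-0.5) = 2
x=8: ŷ = -2.5 + 8 = 5.5; e = 0.5 − 5.5 = -5
x=14: ŷ = -2.5 + 14 = 11.5; e = 14.5 − 11.5 = 3
x=16: ŷ = -2.5 + 16 = 13.5; e = 14.5 − 13.5 = 1
x=22: ŷ = -2.5 + 22 = 19.5; e = 18.5 − 19.5 = -1
SSE = 4 + 25 + 9 + 1 + 1 = 40

SSE = 40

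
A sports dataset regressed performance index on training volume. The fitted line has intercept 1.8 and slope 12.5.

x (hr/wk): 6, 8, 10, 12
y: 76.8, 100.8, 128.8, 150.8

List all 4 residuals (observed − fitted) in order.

x=6: ŷ = 1.8 + 12.5·6 = 76.8; e = 76.8 − 76.8 = 0
x=8: ŷ = 1.8 + 12.5·8 = 101.8; e = 100.8 − 101.8 = -1
x=10: ŷ = 1.8 + 12.5·10 = 126.8; e = 128.8 − 126.8 = 2
x=12: ŷ = 1.8 + 12.5·12 = 151.8; e = 150.8 − 151.8 = -1

0, -1, 2, -1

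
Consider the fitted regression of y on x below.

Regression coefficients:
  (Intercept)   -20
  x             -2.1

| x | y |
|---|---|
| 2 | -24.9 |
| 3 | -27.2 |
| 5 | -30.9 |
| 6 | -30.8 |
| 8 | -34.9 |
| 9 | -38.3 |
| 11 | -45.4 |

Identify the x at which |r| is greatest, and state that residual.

x=2: ŷ = -20 − 2.1·2 = -24.2; r = -24.9 − (-24.2) = -0.7
x=3: ŷ = -20 − 2.1·3 = -26.3; r = -27.2 − (-26.3) = -0.9
x=5: ŷ = -20 − 2.1·5 = -30.5; r = -30.9 − (-30.5) = -0.4
x=6: ŷ = -20 − 2.1·6 = -32.6; r = -30.8 − (-32.6) = 1.8
x=8: ŷ = -20 − 2.1·8 = -36.8; r = -34.9 − (-36.8) = 1.9
x=9: ŷ = -20 − 2.1·9 = -38.9; r = -38.3 − (-38.9) = 0.6
x=11: ŷ = -20 − 2.1·11 = -43.1; r = -45.4 − (-43.1) = -2.3
Largest |r| is 2.3 at x = 11, residual -2.3.

x = 11, r = -2.3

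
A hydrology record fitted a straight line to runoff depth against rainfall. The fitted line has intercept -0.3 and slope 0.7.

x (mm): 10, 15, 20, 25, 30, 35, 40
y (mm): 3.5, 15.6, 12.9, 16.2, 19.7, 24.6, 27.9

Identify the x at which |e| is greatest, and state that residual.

x=10: ŷ = -0.3 + 0.7·10 = 6.7; e = 3.5 − 6.7 = -3.2
x=15: ŷ = -0.3 + 0.7·15 = 10.2; e = 15.6 − 10.2 = 5.4
x=20: ŷ = -0.3 + 0.7·20 = 13.7; e = 12.9 − 13.7 = -0.8
x=25: ŷ = -0.3 + 0.7·25 = 17.2; e = 16.2 − 17.2 = -1
x=30: ŷ = -0.3 + 0.7·30 = 20.7; e = 19.7 − 20.7 = -1
x=35: ŷ = -0.3 + 0.7·35 = 24.2; e = 24.6 − 24.2 = 0.4
x=40: ŷ = -0.3 + 0.7·40 = 27.7; e = 27.9 − 27.7 = 0.2
Largest |e| is 5.4 at x = 15, residual 5.4.

x = 15, e = 5.4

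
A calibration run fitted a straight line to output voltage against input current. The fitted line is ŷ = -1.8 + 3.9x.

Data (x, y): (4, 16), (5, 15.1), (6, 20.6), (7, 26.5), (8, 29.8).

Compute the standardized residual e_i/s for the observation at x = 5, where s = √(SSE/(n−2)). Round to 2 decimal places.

-1.21

x=4: ŷ = -1.8 + 3.9·4 = 13.8; e = 16 − 13.8 = 2.2
x=5: ŷ = -1.8 + 3.9·5 = 17.7; e = 15.1 − 17.7 = -2.6
x=6: ŷ = -1.8 + 3.9·6 = 21.6; e = 20.6 − 21.6 = -1
x=7: ŷ = -1.8 + 3.9·7 = 25.5; e = 26.5 − 25.5 = 1
x=8: ŷ = -1.8 + 3.9·8 = 29.4; e = 29.8 − 29.4 = 0.4
SSE = 4.84 + 6.76 + 1 + 1 + 0.16 = 13.76
s = √(13.76/3) = 2.14165
e/s = -2.6 / 2.14165 = -1.21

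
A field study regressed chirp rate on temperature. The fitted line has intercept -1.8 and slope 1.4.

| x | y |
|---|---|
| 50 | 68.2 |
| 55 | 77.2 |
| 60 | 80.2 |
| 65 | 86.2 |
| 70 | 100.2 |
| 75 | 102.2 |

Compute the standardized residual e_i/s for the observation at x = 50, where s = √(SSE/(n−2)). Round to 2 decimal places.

x=50: ŷ = -1.8 + 1.4·50 = 68.2; e = 68.2 − 68.2 = 0
x=55: ŷ = -1.8 + 1.4·55 = 75.2; e = 77.2 − 75.2 = 2
x=60: ŷ = -1.8 + 1.4·60 = 82.2; e = 80.2 − 82.2 = -2
x=65: ŷ = -1.8 + 1.4·65 = 89.2; e = 86.2 − 89.2 = -3
x=70: ŷ = -1.8 + 1.4·70 = 96.2; e = 100.2 − 96.2 = 4
x=75: ŷ = -1.8 + 1.4·75 = 103.2; e = 102.2 − 103.2 = -1
SSE = 0 + 4 + 4 + 9 + 16 + 1 = 34
s = √(34/4) = 2.91548
e/s = 0 / 2.91548 = 0.00

0.00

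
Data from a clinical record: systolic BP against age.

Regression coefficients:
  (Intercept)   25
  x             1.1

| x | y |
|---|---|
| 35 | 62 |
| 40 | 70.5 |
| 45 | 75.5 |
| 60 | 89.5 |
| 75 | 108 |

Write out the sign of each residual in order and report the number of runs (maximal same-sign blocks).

x=35: ŷ = 25 + 1.1·35 = 63.5; e = 62 − 63.5 = -1.5
x=40: ŷ = 25 + 1.1·40 = 69; e = 70.5 − 69 = 1.5
x=45: ŷ = 25 + 1.1·45 = 74.5; e = 75.5 − 74.5 = 1
x=60: ŷ = 25 + 1.1·60 = 91; e = 89.5 − 91 = -1.5
x=75: ŷ = 25 + 1.1·75 = 107.5; e = 108 − 107.5 = 0.5
Signs: − + + − +
Runs: −×1, +×2, −×1, +×1 → 4

4 runs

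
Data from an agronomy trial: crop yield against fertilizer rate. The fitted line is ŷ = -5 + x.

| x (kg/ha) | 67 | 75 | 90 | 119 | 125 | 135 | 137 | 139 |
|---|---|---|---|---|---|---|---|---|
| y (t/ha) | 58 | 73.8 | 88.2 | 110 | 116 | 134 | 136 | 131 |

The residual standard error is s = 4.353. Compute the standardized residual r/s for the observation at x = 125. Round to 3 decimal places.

-0.919

ŷ = -5 + 125 = 120
r = 116 − 120 = -4
r/s = -4 / 4.353 = -0.919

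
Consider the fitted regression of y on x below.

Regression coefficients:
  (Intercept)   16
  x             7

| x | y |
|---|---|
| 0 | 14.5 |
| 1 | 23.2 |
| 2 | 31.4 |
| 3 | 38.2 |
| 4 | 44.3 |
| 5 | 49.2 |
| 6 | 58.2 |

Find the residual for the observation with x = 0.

e = -1.5

ŷ = 16 + 7·0 = 16
e = 14.5 − 16 = -1.5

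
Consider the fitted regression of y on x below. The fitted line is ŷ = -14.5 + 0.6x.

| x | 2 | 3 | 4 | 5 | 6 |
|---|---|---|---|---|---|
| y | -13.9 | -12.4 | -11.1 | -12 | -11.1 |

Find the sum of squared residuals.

x=2: ŷ = -14.5 + 0.6·2 = -13.3; r = -13.9 − (-13.3) = -0.6
x=3: ŷ = -14.5 + 0.6·3 = -12.7; r = -12.4 − (-12.7) = 0.3
x=4: ŷ = -14.5 + 0.6·4 = -12.1; r = -11.1 − (-12.1) = 1
x=5: ŷ = -14.5 + 0.6·5 = -11.5; r = -12 − (-11.5) = -0.5
x=6: ŷ = -14.5 + 0.6·6 = -10.9; r = -11.1 − (-10.9) = -0.2
SSE = 0.36 + 0.09 + 1 + 0.25 + 0.04 = 1.74

SSE = 1.74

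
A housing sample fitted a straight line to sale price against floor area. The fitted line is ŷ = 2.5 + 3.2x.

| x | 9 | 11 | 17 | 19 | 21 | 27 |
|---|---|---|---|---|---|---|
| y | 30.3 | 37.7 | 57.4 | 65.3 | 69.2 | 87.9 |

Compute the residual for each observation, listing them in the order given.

-1, 0, 0.5, 2, -0.5, -1

x=9: ŷ = 2.5 + 3.2·9 = 31.3; e = 30.3 − 31.3 = -1
x=11: ŷ = 2.5 + 3.2·11 = 37.7; e = 37.7 − 37.7 = 0
x=17: ŷ = 2.5 + 3.2·17 = 56.9; e = 57.4 − 56.9 = 0.5
x=19: ŷ = 2.5 + 3.2·19 = 63.3; e = 65.3 − 63.3 = 2
x=21: ŷ = 2.5 + 3.2·21 = 69.7; e = 69.2 − 69.7 = -0.5
x=27: ŷ = 2.5 + 3.2·27 = 88.9; e = 87.9 − 88.9 = -1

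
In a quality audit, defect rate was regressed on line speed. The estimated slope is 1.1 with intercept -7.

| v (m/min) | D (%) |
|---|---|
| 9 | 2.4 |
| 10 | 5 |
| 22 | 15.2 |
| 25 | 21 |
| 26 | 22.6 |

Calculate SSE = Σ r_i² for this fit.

SSE = 6.5

v=9: ŷ = -7 + 1.1·9 = 2.9; r = 2.4 − 2.9 = -0.5
v=10: ŷ = -7 + 1.1·10 = 4; r = 5 − 4 = 1
v=22: ŷ = -7 + 1.1·22 = 17.2; r = 15.2 − 17.2 = -2
v=25: ŷ = -7 + 1.1·25 = 20.5; r = 21 − 20.5 = 0.5
v=26: ŷ = -7 + 1.1·26 = 21.6; r = 22.6 − 21.6 = 1
SSE = 0.25 + 1 + 4 + 0.25 + 1 = 6.5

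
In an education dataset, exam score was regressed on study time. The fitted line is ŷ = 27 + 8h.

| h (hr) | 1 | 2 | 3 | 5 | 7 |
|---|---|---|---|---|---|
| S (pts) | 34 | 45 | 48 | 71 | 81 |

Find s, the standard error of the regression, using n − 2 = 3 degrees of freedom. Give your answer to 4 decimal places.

s = 3.3665

h=1: ŷ = 27 + 8·1 = 35; e = 34 − 35 = -1
h=2: ŷ = 27 + 8·2 = 43; e = 45 − 43 = 2
h=3: ŷ = 27 + 8·3 = 51; e = 48 − 51 = -3
h=5: ŷ = 27 + 8·5 = 67; e = 71 − 67 = 4
h=7: ŷ = 27 + 8·7 = 83; e = 81 − 83 = -2
SSE = 1 + 4 + 9 + 16 + 4 = 34
s = √(34/3) = √11.3333 ≈ 3.3665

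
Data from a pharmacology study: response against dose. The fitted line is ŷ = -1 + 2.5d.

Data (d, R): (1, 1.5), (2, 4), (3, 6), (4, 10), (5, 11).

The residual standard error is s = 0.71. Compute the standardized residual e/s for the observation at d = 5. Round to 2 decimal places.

-0.70

ŷ = -1 + 2.5·5 = 11.5
e = 11 − 11.5 = -0.5
e/s = -0.5 / 0.71 = -0.70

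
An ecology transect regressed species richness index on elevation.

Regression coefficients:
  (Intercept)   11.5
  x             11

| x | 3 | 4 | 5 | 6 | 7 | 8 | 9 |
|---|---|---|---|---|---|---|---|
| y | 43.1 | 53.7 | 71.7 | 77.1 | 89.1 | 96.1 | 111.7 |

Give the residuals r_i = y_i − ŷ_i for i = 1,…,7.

-1.4, -1.8, 5.2, -0.4, 0.6, -3.4, 1.2

x=3: ŷ = 11.5 + 11·3 = 44.5; r = 43.1 − 44.5 = -1.4
x=4: ŷ = 11.5 + 11·4 = 55.5; r = 53.7 − 55.5 = -1.8
x=5: ŷ = 11.5 + 11·5 = 66.5; r = 71.7 − 66.5 = 5.2
x=6: ŷ = 11.5 + 11·6 = 77.5; r = 77.1 − 77.5 = -0.4
x=7: ŷ = 11.5 + 11·7 = 88.5; r = 89.1 − 88.5 = 0.6
x=8: ŷ = 11.5 + 11·8 = 99.5; r = 96.1 − 99.5 = -3.4
x=9: ŷ = 11.5 + 11·9 = 110.5; r = 111.7 − 110.5 = 1.2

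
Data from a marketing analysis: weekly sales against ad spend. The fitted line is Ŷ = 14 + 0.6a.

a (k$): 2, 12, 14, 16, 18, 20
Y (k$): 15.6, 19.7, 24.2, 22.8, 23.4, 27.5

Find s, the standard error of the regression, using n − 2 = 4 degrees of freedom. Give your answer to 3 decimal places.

s = 1.620

a=2: Ŷ = 14 + 0.6·2 = 15.2; r = 15.6 − 15.2 = 0.4
a=12: Ŷ = 14 + 0.6·12 = 21.2; r = 19.7 − 21.2 = -1.5
a=14: Ŷ = 14 + 0.6·14 = 22.4; r = 24.2 − 22.4 = 1.8
a=16: Ŷ = 14 + 0.6·16 = 23.6; r = 22.8 − 23.6 = -0.8
a=18: Ŷ = 14 + 0.6·18 = 24.8; r = 23.4 − 24.8 = -1.4
a=20: Ŷ = 14 + 0.6·20 = 26; r = 27.5 − 26 = 1.5
SSE = 0.16 + 2.25 + 3.24 + 0.64 + 1.96 + 2.25 = 10.5
s = √(10.5/4) = √2.625 ≈ 1.620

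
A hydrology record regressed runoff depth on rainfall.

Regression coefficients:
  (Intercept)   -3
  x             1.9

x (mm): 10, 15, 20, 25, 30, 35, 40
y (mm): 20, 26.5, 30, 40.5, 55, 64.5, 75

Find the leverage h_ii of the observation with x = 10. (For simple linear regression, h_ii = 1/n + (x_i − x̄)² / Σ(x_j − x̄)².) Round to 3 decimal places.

x̄ = (10 + 15 + 20 + 25 + 30 + 35 + 40)/7 = 25
Σ(x − x̄)² = 225 + 100 + 25 + 0 + 25 + 100 + 225 = 700
h = 1/7 + (-15)²/700 = 0.142857 + 0.321429 = 0.464

h = 0.464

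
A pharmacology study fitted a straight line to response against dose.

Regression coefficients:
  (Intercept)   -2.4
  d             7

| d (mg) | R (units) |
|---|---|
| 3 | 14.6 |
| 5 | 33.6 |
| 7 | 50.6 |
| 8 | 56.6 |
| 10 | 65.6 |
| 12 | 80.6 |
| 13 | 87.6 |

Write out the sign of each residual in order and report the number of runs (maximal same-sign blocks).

3 runs

d=3: ŷ = -2.4 + 7·3 = 18.6; e = 14.6 − 18.6 = -4
d=5: ŷ = -2.4 + 7·5 = 32.6; e = 33.6 − 32.6 = 1
d=7: ŷ = -2.4 + 7·7 = 46.6; e = 50.6 − 46.6 = 4
d=8: ŷ = -2.4 + 7·8 = 53.6; e = 56.6 − 53.6 = 3
d=10: ŷ = -2.4 + 7·10 = 67.6; e = 65.6 − 67.6 = -2
d=12: ŷ = -2.4 + 7·12 = 81.6; e = 80.6 − 81.6 = -1
d=13: ŷ = -2.4 + 7·13 = 88.6; e = 87.6 − 88.6 = -1
Signs: − + + + − − −
Runs: −×1, +×3, −×3 → 3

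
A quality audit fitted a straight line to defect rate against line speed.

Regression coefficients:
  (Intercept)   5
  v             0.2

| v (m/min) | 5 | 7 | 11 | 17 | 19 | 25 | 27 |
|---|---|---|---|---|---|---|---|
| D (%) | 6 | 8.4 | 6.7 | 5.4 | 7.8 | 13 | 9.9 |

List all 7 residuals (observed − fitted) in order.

0, 2, -0.5, -3, -1, 3, -0.5

v=5: D̂ = 5 + 0.2·5 = 6; r = 6 − 6 = 0
v=7: D̂ = 5 + 0.2·7 = 6.4; r = 8.4 − 6.4 = 2
v=11: D̂ = 5 + 0.2·11 = 7.2; r = 6.7 − 7.2 = -0.5
v=17: D̂ = 5 + 0.2·17 = 8.4; r = 5.4 − 8.4 = -3
v=19: D̂ = 5 + 0.2·19 = 8.8; r = 7.8 − 8.8 = -1
v=25: D̂ = 5 + 0.2·25 = 10; r = 13 − 10 = 3
v=27: D̂ = 5 + 0.2·27 = 10.4; r = 9.9 − 10.4 = -0.5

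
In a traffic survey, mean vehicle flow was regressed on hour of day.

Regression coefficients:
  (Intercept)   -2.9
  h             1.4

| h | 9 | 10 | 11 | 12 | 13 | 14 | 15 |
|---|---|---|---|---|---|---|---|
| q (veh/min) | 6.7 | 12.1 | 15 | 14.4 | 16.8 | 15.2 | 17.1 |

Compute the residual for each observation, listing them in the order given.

-3, 1, 2.5, 0.5, 1.5, -1.5, -1

h=9: q̂ = -2.9 + 1.4·9 = 9.7; e = 6.7 − 9.7 = -3
h=10: q̂ = -2.9 + 1.4·10 = 11.1; e = 12.1 − 11.1 = 1
h=11: q̂ = -2.9 + 1.4·11 = 12.5; e = 15 − 12.5 = 2.5
h=12: q̂ = -2.9 + 1.4·12 = 13.9; e = 14.4 − 13.9 = 0.5
h=13: q̂ = -2.9 + 1.4·13 = 15.3; e = 16.8 − 15.3 = 1.5
h=14: q̂ = -2.9 + 1.4·14 = 16.7; e = 15.2 − 16.7 = -1.5
h=15: q̂ = -2.9 + 1.4·15 = 18.1; e = 17.1 − 18.1 = -1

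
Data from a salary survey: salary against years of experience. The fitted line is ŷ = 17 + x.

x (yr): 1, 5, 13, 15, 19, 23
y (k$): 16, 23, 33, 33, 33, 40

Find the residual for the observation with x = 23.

e = 0

ŷ = 17 + 23 = 40
e = 40 − 40 = 0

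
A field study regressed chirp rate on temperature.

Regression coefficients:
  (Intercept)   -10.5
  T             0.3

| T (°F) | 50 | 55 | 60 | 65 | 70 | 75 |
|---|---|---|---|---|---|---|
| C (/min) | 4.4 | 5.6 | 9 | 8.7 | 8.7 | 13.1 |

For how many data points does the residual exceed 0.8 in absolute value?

T=50: ŷ = -10.5 + 0.3·50 = 4.5; r = 4.4 − 4.5 = -0.1
T=55: ŷ = -10.5 + 0.3·55 = 6; r = 5.6 − 6 = -0.4
T=60: ŷ = -10.5 + 0.3·60 = 7.5; r = 9 − 7.5 = 1.5
T=65: ŷ = -10.5 + 0.3·65 = 9; r = 8.7 − 9 = -0.3
T=70: ŷ = -10.5 + 0.3·70 = 10.5; r = 8.7 − 10.5 = -1.8
T=75: ŷ = -10.5 + 0.3·75 = 12; r = 13.1 − 12 = 1.1
|r| > 0.8: T=60 (|r|=1.5), T=70 (|r|=1.8), T=75 (|r|=1.1) → 3

3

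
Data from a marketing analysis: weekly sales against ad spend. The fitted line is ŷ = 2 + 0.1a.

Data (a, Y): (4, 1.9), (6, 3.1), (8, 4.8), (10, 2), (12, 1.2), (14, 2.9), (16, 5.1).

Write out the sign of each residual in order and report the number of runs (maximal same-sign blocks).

4 runs

a=4: ŷ = 2 + 0.1·4 = 2.4; r = 1.9 − 2.4 = -0.5
a=6: ŷ = 2 + 0.1·6 = 2.6; r = 3.1 − 2.6 = 0.5
a=8: ŷ = 2 + 0.1·8 = 2.8; r = 4.8 − 2.8 = 2
a=10: ŷ = 2 + 0.1·10 = 3; r = 2 − 3 = -1
a=12: ŷ = 2 + 0.1·12 = 3.2; r = 1.2 − 3.2 = -2
a=14: ŷ = 2 + 0.1·14 = 3.4; r = 2.9 − 3.4 = -0.5
a=16: ŷ = 2 + 0.1·16 = 3.6; r = 5.1 − 3.6 = 1.5
Signs: − + + − − − +
Runs: −×1, +×2, −×3, +×1 → 4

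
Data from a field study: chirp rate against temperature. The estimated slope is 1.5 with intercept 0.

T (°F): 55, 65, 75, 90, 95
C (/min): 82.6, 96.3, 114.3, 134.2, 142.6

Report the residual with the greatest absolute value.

r = 1.8

T=55: Ĉ = 1.5·55 = 82.5; r = 82.6 − 82.5 = 0.1
T=65: Ĉ = 1.5·65 = 97.5; r = 96.3 − 97.5 = -1.2
T=75: Ĉ = 1.5·75 = 112.5; r = 114.3 − 112.5 = 1.8
T=90: Ĉ = 1.5·90 = 135; r = 134.2 − 135 = -0.8
T=95: Ĉ = 1.5·95 = 142.5; r = 142.6 − 142.5 = 0.1
Largest |r| is 1.8 at T = 75, residual 1.8.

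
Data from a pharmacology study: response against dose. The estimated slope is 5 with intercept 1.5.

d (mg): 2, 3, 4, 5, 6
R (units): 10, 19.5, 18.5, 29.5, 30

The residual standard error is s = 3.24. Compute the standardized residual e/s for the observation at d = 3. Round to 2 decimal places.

0.93

ŷ = 1.5 + 5·3 = 16.5
e = 19.5 − 16.5 = 3
e/s = 3 / 3.24 = 0.93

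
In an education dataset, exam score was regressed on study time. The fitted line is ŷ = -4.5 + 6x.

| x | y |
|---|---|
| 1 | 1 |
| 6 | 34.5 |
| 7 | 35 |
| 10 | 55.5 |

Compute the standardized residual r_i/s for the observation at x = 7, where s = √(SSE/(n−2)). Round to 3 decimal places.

x=1: ŷ = -4.5 + 6·1 = 1.5; r = 1 − 1.5 = -0.5
x=6: ŷ = -4.5 + 6·6 = 31.5; r = 34.5 − 31.5 = 3
x=7: ŷ = -4.5 + 6·7 = 37.5; r = 35 − 37.5 = -2.5
x=10: ŷ = -4.5 + 6·10 = 55.5; r = 55.5 − 55.5 = 0
SSE = 0.25 + 9 + 6.25 + 0 = 15.5
s = √(15.5/2) = 2.78388
r/s = -2.5 / 2.78388 = -0.898

-0.898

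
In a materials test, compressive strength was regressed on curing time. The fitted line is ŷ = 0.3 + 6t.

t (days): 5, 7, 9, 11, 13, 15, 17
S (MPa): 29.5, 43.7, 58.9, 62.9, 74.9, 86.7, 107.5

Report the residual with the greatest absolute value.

t=5: ŷ = 0.3 + 6·5 = 30.3; r = 29.5 − 30.3 = -0.8
t=7: ŷ = 0.3 + 6·7 = 42.3; r = 43.7 − 42.3 = 1.4
t=9: ŷ = 0.3 + 6·9 = 54.3; r = 58.9 − 54.3 = 4.6
t=11: ŷ = 0.3 + 6·11 = 66.3; r = 62.9 − 66.3 = -3.4
t=13: ŷ = 0.3 + 6·13 = 78.3; r = 74.9 − 78.3 = -3.4
t=15: ŷ = 0.3 + 6·15 = 90.3; r = 86.7 − 90.3 = -3.6
t=17: ŷ = 0.3 + 6·17 = 102.3; r = 107.5 − 102.3 = 5.2
Largest |r| is 5.2 at t = 17, residual 5.2.

r = 5.2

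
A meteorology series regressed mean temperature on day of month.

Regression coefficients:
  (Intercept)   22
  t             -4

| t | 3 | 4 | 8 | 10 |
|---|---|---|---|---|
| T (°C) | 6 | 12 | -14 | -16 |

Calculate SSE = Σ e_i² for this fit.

t=3: ŷ = 22 − 4·3 = 10; e = 6 − 10 = -4
t=4: ŷ = 22 − 4·4 = 6; e = 12 − 6 = 6
t=8: ŷ = 22 − 4·8 = -10; e = -14 − (-10) = -4
t=10: ŷ = 22 − 4·10 = -18; e = -16 − (-18) = 2
SSE = 16 + 36 + 16 + 4 = 72

SSE = 72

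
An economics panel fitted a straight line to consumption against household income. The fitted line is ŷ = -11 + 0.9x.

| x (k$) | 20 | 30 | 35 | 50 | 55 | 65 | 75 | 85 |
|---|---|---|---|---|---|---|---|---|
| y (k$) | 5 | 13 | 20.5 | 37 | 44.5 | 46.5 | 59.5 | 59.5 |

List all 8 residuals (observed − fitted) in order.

-2, -3, 0, 3, 6, -1, 3, -6

x=20: ŷ = -11 + 0.9·20 = 7; e = 5 − 7 = -2
x=30: ŷ = -11 + 0.9·30 = 16; e = 13 − 16 = -3
x=35: ŷ = -11 + 0.9·35 = 20.5; e = 20.5 − 20.5 = 0
x=50: ŷ = -11 + 0.9·50 = 34; e = 37 − 34 = 3
x=55: ŷ = -11 + 0.9·55 = 38.5; e = 44.5 − 38.5 = 6
x=65: ŷ = -11 + 0.9·65 = 47.5; e = 46.5 − 47.5 = -1
x=75: ŷ = -11 + 0.9·75 = 56.5; e = 59.5 − 56.5 = 3
x=85: ŷ = -11 + 0.9·85 = 65.5; e = 59.5 − 65.5 = -6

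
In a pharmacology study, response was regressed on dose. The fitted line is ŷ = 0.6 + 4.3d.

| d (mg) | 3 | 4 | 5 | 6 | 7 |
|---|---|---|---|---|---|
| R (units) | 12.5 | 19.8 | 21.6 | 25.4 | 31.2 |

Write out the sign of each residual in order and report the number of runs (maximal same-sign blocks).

4 runs

d=3: ŷ = 0.6 + 4.3·3 = 13.5; e = 12.5 − 13.5 = -1
d=4: ŷ = 0.6 + 4.3·4 = 17.8; e = 19.8 − 17.8 = 2
d=5: ŷ = 0.6 + 4.3·5 = 22.1; e = 21.6 − 22.1 = -0.5
d=6: ŷ = 0.6 + 4.3·6 = 26.4; e = 25.4 − 26.4 = -1
d=7: ŷ = 0.6 + 4.3·7 = 30.7; e = 31.2 − 30.7 = 0.5
Signs: − + − − +
Runs: −×1, +×1, −×2, +×1 → 4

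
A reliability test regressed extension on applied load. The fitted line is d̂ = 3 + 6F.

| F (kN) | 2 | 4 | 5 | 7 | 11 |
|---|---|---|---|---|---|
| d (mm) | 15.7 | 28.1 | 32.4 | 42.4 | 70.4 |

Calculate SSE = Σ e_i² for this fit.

F=2: d̂ = 3 + 6·2 = 15; e = 15.7 − 15 = 0.7
F=4: d̂ = 3 + 6·4 = 27; e = 28.1 − 27 = 1.1
F=5: d̂ = 3 + 6·5 = 33; e = 32.4 − 33 = -0.6
F=7: d̂ = 3 + 6·7 = 45; e = 42.4 − 45 = -2.6
F=11: d̂ = 3 + 6·11 = 69; e = 70.4 − 69 = 1.4
SSE = 0.49 + 1.21 + 0.36 + 6.76 + 1.96 = 10.78

SSE = 10.78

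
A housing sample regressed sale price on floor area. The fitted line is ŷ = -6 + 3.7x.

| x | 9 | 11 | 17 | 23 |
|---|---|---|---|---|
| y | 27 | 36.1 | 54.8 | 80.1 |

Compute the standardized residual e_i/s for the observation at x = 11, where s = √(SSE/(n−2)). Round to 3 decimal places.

0.725

x=9: ŷ = -6 + 3.7·9 = 27.3; e = 27 − 27.3 = -0.3
x=11: ŷ = -6 + 3.7·11 = 34.7; e = 36.1 − 34.7 = 1.4
x=17: ŷ = -6 + 3.7·17 = 56.9; e = 54.8 − 56.9 = -2.1
x=23: ŷ = -6 + 3.7·23 = 79.1; e = 80.1 − 79.1 = 1
SSE = 0.09 + 1.96 + 4.41 + 1 = 7.46
s = √(7.46/2) = 1.93132
e/s = 1.4 / 1.93132 = 0.725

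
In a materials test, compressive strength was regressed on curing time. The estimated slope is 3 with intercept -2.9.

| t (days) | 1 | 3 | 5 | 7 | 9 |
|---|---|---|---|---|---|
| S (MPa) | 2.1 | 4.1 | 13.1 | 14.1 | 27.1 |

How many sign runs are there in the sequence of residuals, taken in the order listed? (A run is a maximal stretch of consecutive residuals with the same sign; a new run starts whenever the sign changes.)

5 runs

t=1: ŷ = -2.9 + 3·1 = 0.1; r = 2.1 − 0.1 = 2
t=3: ŷ = -2.9 + 3·3 = 6.1; r = 4.1 − 6.1 = -2
t=5: ŷ = -2.9 + 3·5 = 12.1; r = 13.1 − 12.1 = 1
t=7: ŷ = -2.9 + 3·7 = 18.1; r = 14.1 − 18.1 = -4
t=9: ŷ = -2.9 + 3·9 = 24.1; r = 27.1 − 24.1 = 3
Signs: + − + − +
Runs: +×1, −×1, +×1, −×1, +×1 → 5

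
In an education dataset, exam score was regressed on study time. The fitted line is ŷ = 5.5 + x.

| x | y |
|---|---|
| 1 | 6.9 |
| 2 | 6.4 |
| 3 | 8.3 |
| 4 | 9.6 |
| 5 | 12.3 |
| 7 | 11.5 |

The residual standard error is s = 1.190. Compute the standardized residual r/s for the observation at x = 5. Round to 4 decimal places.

ŷ = 5.5 + 5 = 10.5
r = 12.3 − 10.5 = 1.8
r/s = 1.8 / 1.190 = 1.5126

1.5126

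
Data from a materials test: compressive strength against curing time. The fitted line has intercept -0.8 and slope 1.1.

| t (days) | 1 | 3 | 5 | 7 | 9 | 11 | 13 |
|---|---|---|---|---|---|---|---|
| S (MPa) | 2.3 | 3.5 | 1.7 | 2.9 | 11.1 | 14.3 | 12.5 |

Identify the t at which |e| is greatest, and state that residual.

t = 7, e = -4

t=1: ŷ = -0.8 + 1.1·1 = 0.3; e = 2.3 − 0.3 = 2
t=3: ŷ = -0.8 + 1.1·3 = 2.5; e = 3.5 − 2.5 = 1
t=5: ŷ = -0.8 + 1.1·5 = 4.7; e = 1.7 − 4.7 = -3
t=7: ŷ = -0.8 + 1.1·7 = 6.9; e = 2.9 − 6.9 = -4
t=9: ŷ = -0.8 + 1.1·9 = 9.1; e = 11.1 − 9.1 = 2
t=11: ŷ = -0.8 + 1.1·11 = 11.3; e = 14.3 − 11.3 = 3
t=13: ŷ = -0.8 + 1.1·13 = 13.5; e = 12.5 − 13.5 = -1
Largest |e| is 4 at t = 7, residual -4.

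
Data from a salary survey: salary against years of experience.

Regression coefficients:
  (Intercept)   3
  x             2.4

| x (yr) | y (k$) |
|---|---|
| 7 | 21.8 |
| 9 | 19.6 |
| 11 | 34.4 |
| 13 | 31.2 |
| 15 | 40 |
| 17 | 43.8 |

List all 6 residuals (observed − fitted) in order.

2, -5, 5, -3, 1, 0

x=7: ŷ = 3 + 2.4·7 = 19.8; r = 21.8 − 19.8 = 2
x=9: ŷ = 3 + 2.4·9 = 24.6; r = 19.6 − 24.6 = -5
x=11: ŷ = 3 + 2.4·11 = 29.4; r = 34.4 − 29.4 = 5
x=13: ŷ = 3 + 2.4·13 = 34.2; r = 31.2 − 34.2 = -3
x=15: ŷ = 3 + 2.4·15 = 39; r = 40 − 39 = 1
x=17: ŷ = 3 + 2.4·17 = 43.8; r = 43.8 − 43.8 = 0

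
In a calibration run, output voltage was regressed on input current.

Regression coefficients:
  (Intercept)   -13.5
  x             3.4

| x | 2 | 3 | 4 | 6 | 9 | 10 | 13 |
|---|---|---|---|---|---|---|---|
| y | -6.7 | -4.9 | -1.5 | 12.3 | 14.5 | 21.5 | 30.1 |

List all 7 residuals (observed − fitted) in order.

0, -1.6, -1.6, 5.4, -2.6, 1, -0.6

x=2: ŷ = -13.5 + 3.4·2 = -6.7; e = -6.7 − (-6.7) = 0
x=3: ŷ = -13.5 + 3.4·3 = -3.3; e = -4.9 − (-3.3) = -1.6
x=4: ŷ = -13.5 + 3.4·4 = 0.1; e = -1.5 − 0.1 = -1.6
x=6: ŷ = -13.5 + 3.4·6 = 6.9; e = 12.3 − 6.9 = 5.4
x=9: ŷ = -13.5 + 3.4·9 = 17.1; e = 14.5 − 17.1 = -2.6
x=10: ŷ = -13.5 + 3.4·10 = 20.5; e = 21.5 − 20.5 = 1
x=13: ŷ = -13.5 + 3.4·13 = 30.7; e = 30.1 − 30.7 = -0.6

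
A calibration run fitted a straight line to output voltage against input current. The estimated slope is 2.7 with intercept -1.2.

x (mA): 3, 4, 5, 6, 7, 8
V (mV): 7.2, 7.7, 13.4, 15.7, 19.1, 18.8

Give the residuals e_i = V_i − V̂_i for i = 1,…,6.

0.3, -1.9, 1.1, 0.7, 1.4, -1.6

x=3: V̂ = -1.2 + 2.7·3 = 6.9; e = 7.2 − 6.9 = 0.3
x=4: V̂ = -1.2 + 2.7·4 = 9.6; e = 7.7 − 9.6 = -1.9
x=5: V̂ = -1.2 + 2.7·5 = 12.3; e = 13.4 − 12.3 = 1.1
x=6: V̂ = -1.2 + 2.7·6 = 15; e = 15.7 − 15 = 0.7
x=7: V̂ = -1.2 + 2.7·7 = 17.7; e = 19.1 − 17.7 = 1.4
x=8: V̂ = -1.2 + 2.7·8 = 20.4; e = 18.8 − 20.4 = -1.6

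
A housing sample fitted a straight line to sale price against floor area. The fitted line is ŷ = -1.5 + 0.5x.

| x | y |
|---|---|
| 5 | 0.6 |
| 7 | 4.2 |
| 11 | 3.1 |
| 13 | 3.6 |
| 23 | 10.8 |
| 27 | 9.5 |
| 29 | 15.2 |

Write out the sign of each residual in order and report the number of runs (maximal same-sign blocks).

x=5: ŷ = -1.5 + 0.5·5 = 1; r = 0.6 − 1 = -0.4
x=7: ŷ = -1.5 + 0.5·7 = 2; r = 4.2 − 2 = 2.2
x=11: ŷ = -1.5 + 0.5·11 = 4; r = 3.1 − 4 = -0.9
x=13: ŷ = -1.5 + 0.5·13 = 5; r = 3.6 − 5 = -1.4
x=23: ŷ = -1.5 + 0.5·23 = 10; r = 10.8 − 10 = 0.8
x=27: ŷ = -1.5 + 0.5·27 = 12; r = 9.5 − 12 = -2.5
x=29: ŷ = -1.5 + 0.5·29 = 13; r = 15.2 − 13 = 2.2
Signs: − + − − + − +
Runs: −×1, +×1, −×2, +×1, −×1, +×1 → 6

6 runs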